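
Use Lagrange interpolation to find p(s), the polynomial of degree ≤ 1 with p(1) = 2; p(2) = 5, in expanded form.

Build the Lagrange basis polynomials:
L_0(s) = (s - 2) / [-1] = -s + 2
L_1(s) = (s - 1) / [1] = s - 1
p(s) = 2·L_0 + 5·L_1
  2·L_0(s) = -2s + 4
  5·L_1(s) = 5s - 5
Adding term by term: 3s - 1

p(s) = 3s - 1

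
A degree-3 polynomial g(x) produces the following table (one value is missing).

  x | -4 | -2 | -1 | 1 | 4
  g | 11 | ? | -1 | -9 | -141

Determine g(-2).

The 4 known values determine g uniquely (degree ≤ 3).
Evaluate each Lagrange basis at x = -2:
L_0(-2) = (-1)·(-3)·(-6)/[(-3)·(-5)·(-8)] = 3/20
L_1(-2) = (2)·(-3)·(-6)/[(3)·(-2)·(-5)] = 6/5
L_2(-2) = (2)·(-1)·(-6)/[(5)·(2)·(-3)] = -2/5
L_3(-2) = (2)·(-1)·(-3)/[(8)·(5)·(3)] = 1/20
Sum: 11·(3/20) + (-1)·(6/5) + (-9)·(-2/5) + (-141)·(1/20) = -3

-3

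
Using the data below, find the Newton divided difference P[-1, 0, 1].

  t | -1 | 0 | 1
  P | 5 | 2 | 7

P[-1,0] = (2 - 5) / (0 - (-1)) = -3
P[0,1] = (7 - 2) / (1 - 0) = 5
P[-1,0,1] = (5 - (-3)) / (1 - (-1)) = 4

4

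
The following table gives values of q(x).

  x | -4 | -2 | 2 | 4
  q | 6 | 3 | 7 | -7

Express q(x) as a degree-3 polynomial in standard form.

q(x) = -(7/32)x^3 - (11/24)x^2 + (15/8)x + 41/6

L_0(x) = (x + 2)(x - 2)(x - 4) / [-96] = -(1/96)x^3 + (1/24)x^2 + (1/24)x - 1/6
L_1(x) = (x + 4)(x - 2)(x - 4) / [48] = (1/48)x^3 - (1/24)x^2 - (1/3)x + 2/3
L_2(x) = (x + 4)(x + 2)(x - 4) / [-48] = -(1/48)x^3 - (1/24)x^2 + (1/3)x + 2/3
L_3(x) = (x + 4)(x + 2)(x - 2) / [96] = (1/96)x^3 + (1/24)x^2 - (1/24)x - 1/6
q(x) = 6·L_0 + 3·L_1 + 7·L_2 + (-7)·L_3
  6·L_0(x) = -(1/16)x^3 + (1/4)x^2 + (1/4)x - 1
  3·L_1(x) = (1/16)x^3 - (1/8)x^2 - x + 2
  7·L_2(x) = -(7/48)x^3 - (7/24)x^2 + (7/3)x + 14/3
  (-7)·L_3(x) = -(7/96)x^3 - (7/24)x^2 + (7/24)x + 7/6
Adding term by term: -(7/32)x^3 - (11/24)x^2 + (15/8)x + 41/6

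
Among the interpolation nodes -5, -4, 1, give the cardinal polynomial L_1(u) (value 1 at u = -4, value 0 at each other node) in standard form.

L_1(u) = (u + 5)(u - 1) / [(1)·(-5)]
       = (u^2 + 4u - 5) / (-5)

L_1(u) = -(1/5)u^2 - (4/5)u + 1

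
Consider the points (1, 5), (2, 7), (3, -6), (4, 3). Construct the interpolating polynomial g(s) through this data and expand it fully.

g(s) = (37/6)s^3 - (89/2)s^2 + (277/3)s - 49

Build the Lagrange basis polynomials:
L_0(s) = (s - 2)(s - 3)(s - 4) / [-6] = -(1/6)s^3 + (3/2)s^2 - (13/3)s + 4
L_1(s) = (s - 1)(s - 3)(s - 4) / [2] = (1/2)s^3 - 4s^2 + (19/2)s - 6
L_2(s) = (s - 1)(s - 2)(s - 4) / [-2] = -(1/2)s^3 + (7/2)s^2 - 7s + 4
L_3(s) = (s - 1)(s - 2)(s - 3) / [6] = (1/6)s^3 - s^2 + (11/6)s - 1
g(s) = 5·L_0 + 7·L_1 + (-6)·L_2 + 3·L_3
  5·L_0(s) = -(5/6)s^3 + (15/2)s^2 - (65/3)s + 20
  7·L_1(s) = (7/2)s^3 - 28s^2 + (133/2)s - 42
  (-6)·L_2(s) = 3s^3 - 21s^2 + 42s - 24
  3·L_3(s) = (1/2)s^3 - 3s^2 + (11/2)s - 3
Adding term by term: (37/6)s^3 - (89/2)s^2 + (277/3)s - 49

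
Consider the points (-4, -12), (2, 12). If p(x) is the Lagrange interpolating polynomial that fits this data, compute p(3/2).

L_0(3/2) = (-1/2)/[(-6)] = 1/12
L_1(3/2) = (11/2)/[(6)] = 11/12
Sum: (-12)·(1/12) + 12·(11/12) = 10

10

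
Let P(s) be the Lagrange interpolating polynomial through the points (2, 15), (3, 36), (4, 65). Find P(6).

Evaluate each Lagrange basis at s = 6:
L_0(6) = (3)·(2)/[(-1)·(-2)] = 3
L_1(6) = (4)·(2)/[(1)·(-1)] = -8
L_2(6) = (4)·(3)/[(2)·(1)] = 6
Sum: 15·(3) + 36·(-8) + 65·(6) = 147

147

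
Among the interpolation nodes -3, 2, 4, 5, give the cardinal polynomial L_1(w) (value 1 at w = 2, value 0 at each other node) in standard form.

L_1(w) = (w + 3)(w - 4)(w - 5) / [(5)·(-2)·(-3)]
       = (w^3 - 6w^2 - 7w + 60) / (30)

L_1(w) = (1/30)w^3 - (1/5)w^2 - (7/30)w + 2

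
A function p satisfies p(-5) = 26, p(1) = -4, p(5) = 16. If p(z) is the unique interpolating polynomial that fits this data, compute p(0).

L_0(0) = (-1)·(-5)/[(-6)·(-10)] = 1/12
L_1(0) = (5)·(-5)/[(6)·(-4)] = 25/24
L_2(0) = (5)·(-1)/[(10)·(4)] = -1/8
Sum: 26·(1/12) + (-4)·(25/24) + 16·(-1/8) = -4

-4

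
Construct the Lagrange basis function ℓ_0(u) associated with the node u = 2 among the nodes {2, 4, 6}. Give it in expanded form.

ℓ_0(u) = (1/8)u^2 - (5/4)u + 3

ℓ_0(u) = (u - 4)(u - 6) / [(-2)·(-4)]
       = (u^2 - 10u + 24) / (8)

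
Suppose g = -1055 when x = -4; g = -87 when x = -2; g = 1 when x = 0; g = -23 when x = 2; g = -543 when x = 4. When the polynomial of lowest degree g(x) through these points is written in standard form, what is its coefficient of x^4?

-3

The leading coefficient equals the top divided difference g[-4,-2,0,2,4].
g[-4,-2] = (-87 - (-1055)) / (-2 - (-4)) = 484
g[-2,0] = (1 - (-87)) / (0 - (-2)) = 44
g[0,2] = (-23 - 1) / (2 - 0) = -12
g[2,4] = (-543 - (-23)) / (4 - 2) = -260
g[-4,-2,0] = (44 - 484) / (0 - (-4)) = -110
g[-2,0,2] = (-12 - 44) / (2 - (-2)) = -14
g[0,2,4] = (-260 - (-12)) / (4 - 0) = -62
g[-4,-2,0,2] = (-14 - (-110)) / (2 - (-4)) = 16
g[-2,0,2,4] = (-62 - (-14)) / (4 - (-2)) = -8
g[-4,-2,0,2,4] = (-8 - 16) / (4 - (-4)) = -3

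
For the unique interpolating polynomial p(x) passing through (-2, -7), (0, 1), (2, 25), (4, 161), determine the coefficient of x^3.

The leading coefficient equals the top divided difference p[-2,0,2,4].
p[-2,0] = (1 - (-7)) / (0 - (-2)) = 4
p[0,2] = (25 - 1) / (2 - 0) = 12
p[2,4] = (161 - 25) / (4 - 2) = 68
p[-2,0,2] = (12 - 4) / (2 - (-2)) = 2
p[0,2,4] = (68 - 12) / (4 - 0) = 14
p[-2,0,2,4] = (14 - 2) / (4 - (-2)) = 2

2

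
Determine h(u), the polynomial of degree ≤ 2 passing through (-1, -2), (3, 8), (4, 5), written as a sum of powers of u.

Build the Lagrange basis polynomials:
L_0(u) = (u - 3)(u - 4) / [20] = (1/20)u^2 - (7/20)u + 3/5
L_1(u) = (u + 1)(u - 4) / [-4] = -(1/4)u^2 + (3/4)u + 1
L_2(u) = (u + 1)(u - 3) / [5] = (1/5)u^2 - (2/5)u - 3/5
h(u) = (-2)·L_0 + 8·L_1 + 5·L_2
  (-2)·L_0(u) = -(1/10)u^2 + (7/10)u - 6/5
  8·L_1(u) = -2u^2 + 6u + 8
  5·L_2(u) = u^2 - 2u - 3
Adding term by term: -(11/10)u^2 + (47/10)u + 19/5

h(u) = -(11/10)u^2 + (47/10)u + 19/5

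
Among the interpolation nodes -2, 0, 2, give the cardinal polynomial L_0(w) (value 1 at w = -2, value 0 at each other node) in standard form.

L_0(w) = w(w - 2) / [(-2)·(-4)]
       = (w^2 - 2w) / (8)

L_0(w) = (1/8)w^2 - (1/4)w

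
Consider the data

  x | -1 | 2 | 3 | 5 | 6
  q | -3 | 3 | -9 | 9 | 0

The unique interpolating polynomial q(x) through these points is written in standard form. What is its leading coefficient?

-5/7

The leading coefficient equals the top divided difference q[-1,2,3,5,6].
q[-1,2] = (3 - (-3)) / (2 - (-1)) = 2
q[2,3] = (-9 - 3) / (3 - 2) = -12
q[3,5] = (9 - (-9)) / (5 - 3) = 9
q[5,6] = (0 - 9) / (6 - 5) = -9
q[-1,2,3] = (-12 - 2) / (3 - (-1)) = -7/2
q[2,3,5] = (9 - (-12)) / (5 - 2) = 7
q[3,5,6] = (-9 - 9) / (6 - 3) = -6
q[-1,2,3,5] = (7 - (-7/2)) / (5 - (-1)) = 7/4
q[2,3,5,6] = (-6 - 7) / (6 - 2) = -13/4
q[-1,2,3,5,6] = (-13/4 - 7/4) / (6 - (-1)) = -5/7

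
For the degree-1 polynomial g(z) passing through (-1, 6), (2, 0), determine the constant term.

L_0(z) = (z - 2) / [-3] = -(1/3)z + 2/3
L_1(z) = (z + 1) / [3] = (1/3)z + 1/3
g(z) = 6·L_0 + 0·L_1
Only the constant term is needed; take it from each L_i and combine:
6·(2/3) + 0·(1/3) = 4

4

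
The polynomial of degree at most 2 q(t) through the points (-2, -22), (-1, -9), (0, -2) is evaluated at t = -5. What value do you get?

-97

L_0(-5) = (-4)·(-5)/[(-1)·(-2)] = 10
L_1(-5) = (-3)·(-5)/[(1)·(-1)] = -15
L_2(-5) = (-3)·(-4)/[(2)·(1)] = 6
Sum: (-22)·(10) + (-9)·(-15) + (-2)·(6) = -97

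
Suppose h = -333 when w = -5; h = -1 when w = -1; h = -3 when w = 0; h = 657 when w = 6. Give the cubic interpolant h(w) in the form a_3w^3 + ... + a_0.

Newton's divided differences:
h[-5,-1] = (-1 - (-333)) / (-1 - (-5)) = 83
h[-1,0] = (-3 - (-1)) / (0 - (-1)) = -2
h[0,6] = (657 - (-3)) / (6 - 0) = 110
h[-5,-1,0] = (-2 - 83) / (0 - (-5)) = -17
h[-1,0,6] = (110 - (-2)) / (6 - (-1)) = 16
h[-5,-1,0,6] = (16 - (-17)) / (6 - (-5)) = 3
h(w) = -333 + 83·(w + 5) + (-17)·(w + 5)(w + 1) + 3·(w + 5)(w + 1)w
Expanding: h(w) = 3w^3 + w^2 - 4w - 3

h(w) = 3w^3 + w^2 - 4w - 3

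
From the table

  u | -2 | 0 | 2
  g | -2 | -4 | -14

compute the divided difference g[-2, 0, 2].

-1

g[-2,0] = (-4 - (-2)) / (0 - (-2)) = -1
g[0,2] = (-14 - (-4)) / (2 - 0) = -5
g[-2,0,2] = (-5 - (-1)) / (2 - (-2)) = -1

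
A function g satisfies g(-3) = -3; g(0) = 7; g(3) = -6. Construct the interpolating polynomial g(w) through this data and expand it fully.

g(w) = -(23/18)w^2 - (1/2)w + 7

L_0(w) = w(w - 3) / [18] = (1/18)w^2 - (1/6)w
L_1(w) = (w + 3)(w - 3) / [-9] = -(1/9)w^2 + 1
L_2(w) = (w + 3)w / [18] = (1/18)w^2 + (1/6)w
g(w) = (-3)·L_0 + 7·L_1 + (-6)·L_2
  (-3)·L_0(w) = -(1/6)w^2 + (1/2)w
  7·L_1(w) = -(7/9)w^2 + 7
  (-6)·L_2(w) = -(1/3)w^2 - w
Adding term by term: -(23/18)w^2 - (1/2)w + 7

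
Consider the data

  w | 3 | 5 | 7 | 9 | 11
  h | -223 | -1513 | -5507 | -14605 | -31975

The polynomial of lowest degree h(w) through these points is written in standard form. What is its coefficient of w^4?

Build the Lagrange basis polynomials:
L_0(w) = (w - 5)(w - 7)(w - 9)(w - 11) / [384] = (1/384)w^4 - (1/12)w^3 + (187/192)w^2 - (59/12)w + 1155/128
L_1(w) = (w - 3)(w - 7)(w - 9)(w - 11) / [-96] = -(1/96)w^4 + (5/16)w^3 - (10/3)w^2 + (235/16)w - 693/32
L_2(w) = (w - 3)(w - 5)(w - 9)(w - 11) / [64] = (1/64)w^4 - (7/16)w^3 + (137/32)w^2 - (273/16)w + 1485/64
L_3(w) = (w - 3)(w - 5)(w - 7)(w - 11) / [-96] = -(1/96)w^4 + (13/48)w^3 - (59/24)w^2 + (443/48)w - 385/32
L_4(w) = (w - 3)(w - 5)(w - 7)(w - 9) / [384] = (1/384)w^4 - (1/16)w^3 + (103/192)w^2 - (31/16)w + 315/128
h(w) = (-223)·L_0 + (-1513)·L_1 + (-5507)·L_2 + (-14605)·L_3 + (-31975)·L_4
Only the coefficient of w^4 is needed; take it from each L_i and combine:
(-223)·(1/384) + (-1513)·(-1/96) + (-5507)·(1/64) + (-14605)·(-1/96) + (-31975)·(1/384) = -2

-2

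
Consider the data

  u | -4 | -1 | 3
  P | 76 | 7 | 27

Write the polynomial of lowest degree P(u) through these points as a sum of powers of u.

Newton's divided differences:
P[-4,-1] = (7 - 76) / (-1 - (-4)) = -23
P[-1,3] = (27 - 7) / (3 - (-1)) = 5
P[-4,-1,3] = (5 - (-23)) / (3 - (-4)) = 4
P(u) = 76 + (-23)·(u + 4) + 4·(u + 4)(u + 1)
Expanding: P(u) = 4u^2 - 3u

P(u) = 4u^2 - 3u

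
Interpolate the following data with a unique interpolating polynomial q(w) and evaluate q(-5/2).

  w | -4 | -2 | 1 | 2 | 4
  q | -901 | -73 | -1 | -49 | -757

-2557/16

Evaluate each Lagrange basis at w = -5/2:
L_0(-5/2) = (-1/2)·(-7/2)·(-9/2)·(-13/2)/[(-2)·(-5)·(-6)·(-8)] = 273/2560
L_1(-5/2) = (3/2)·(-7/2)·(-9/2)·(-13/2)/[(2)·(-3)·(-4)·(-6)] = 273/256
L_2(-5/2) = (3/2)·(-1/2)·(-9/2)·(-13/2)/[(5)·(3)·(-1)·(-3)] = -39/80
L_3(-5/2) = (3/2)·(-1/2)·(-7/2)·(-13/2)/[(6)·(4)·(1)·(-2)] = 91/256
L_4(-5/2) = (3/2)·(-1/2)·(-7/2)·(-9/2)/[(8)·(6)·(3)·(2)] = -21/512
Sum: (-901)·(273/2560) + (-73)·(273/256) + (-1)·(-39/80) + (-49)·(91/256) + (-757)·(-21/512) = -2557/16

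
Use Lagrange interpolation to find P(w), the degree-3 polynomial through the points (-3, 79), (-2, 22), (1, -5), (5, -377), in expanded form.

P(w) = -3w^3 - 2

Build the Lagrange basis polynomials:
L_0(w) = (w + 2)(w - 1)(w - 5) / [-32] = -(1/32)w^3 + (1/8)w^2 + (7/32)w - 5/16
L_1(w) = (w + 3)(w - 1)(w - 5) / [21] = (1/21)w^3 - (1/7)w^2 - (13/21)w + 5/7
L_2(w) = (w + 3)(w + 2)(w - 5) / [-48] = -(1/48)w^3 + (19/48)w + 5/8
L_3(w) = (w + 3)(w + 2)(w - 1) / [224] = (1/224)w^3 + (1/56)w^2 + (1/224)w - 3/112
P(w) = 79·L_0 + 22·L_1 + (-5)·L_2 + (-377)·L_3
  79·L_0(w) = -(79/32)w^3 + (79/8)w^2 + (553/32)w - 395/16
  22·L_1(w) = (22/21)w^3 - (22/7)w^2 - (286/21)w + 110/7
  (-5)·L_2(w) = (5/48)w^3 - (95/48)w - 25/8
  (-377)·L_3(w) = -(377/224)w^3 - (377/56)w^2 - (377/224)w + 1131/112
Adding term by term: -3w^3 - 2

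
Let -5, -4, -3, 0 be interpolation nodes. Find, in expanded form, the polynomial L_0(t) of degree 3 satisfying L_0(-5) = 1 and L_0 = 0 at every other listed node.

L_0(t) = -(1/10)t^3 - (7/10)t^2 - (6/5)t

L_0(t) = (t + 4)(t + 3)t / [(-1)·(-2)·(-5)]
       = (t^3 + 7t^2 + 12t) / (-10)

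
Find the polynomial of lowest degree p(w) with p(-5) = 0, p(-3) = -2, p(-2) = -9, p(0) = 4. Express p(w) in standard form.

Newton's divided differences:
p[-5,-3] = (-2 - 0) / (-3 - (-5)) = -1
p[-3,-2] = (-9 - (-2)) / (-2 - (-3)) = -7
p[-2,0] = (4 - (-9)) / (0 - (-2)) = 13/2
p[-5,-3,-2] = (-7 - (-1)) / (-2 - (-5)) = -2
p[-3,-2,0] = (13/2 - (-7)) / (0 - (-3)) = 9/2
p[-5,-3,-2,0] = (9/2 - (-2)) / (0 - (-5)) = 13/10
p(w) = (-1)·(w + 5) + (-2)·(w + 5)(w + 3) + (13/10)·(w + 5)(w + 3)(w + 2)
Expanding: p(w) = (13/10)w^3 + 11w^2 + (233/10)w + 4

p(w) = (13/10)w^3 + 11w^2 + (233/10)w + 4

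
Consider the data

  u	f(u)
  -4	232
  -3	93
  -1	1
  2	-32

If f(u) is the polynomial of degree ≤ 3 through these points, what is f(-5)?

465

Evaluate each Lagrange basis at u = -5:
L_0(-5) = (-2)·(-4)·(-7)/[(-1)·(-3)·(-6)] = 28/9
L_1(-5) = (-1)·(-4)·(-7)/[(1)·(-2)·(-5)] = -14/5
L_2(-5) = (-1)·(-2)·(-7)/[(3)·(2)·(-3)] = 7/9
L_3(-5) = (-1)·(-2)·(-4)/[(6)·(5)·(3)] = -4/45
Sum: 232·(28/9) + 93·(-14/5) + 1·(7/9) + (-32)·(-4/45) = 465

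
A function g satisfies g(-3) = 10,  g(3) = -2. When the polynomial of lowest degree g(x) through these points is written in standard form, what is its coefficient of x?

The leading coefficient equals the top divided difference g[-3,3].
g[-3,3] = (-2 - 10) / (3 - (-3)) = -2

-2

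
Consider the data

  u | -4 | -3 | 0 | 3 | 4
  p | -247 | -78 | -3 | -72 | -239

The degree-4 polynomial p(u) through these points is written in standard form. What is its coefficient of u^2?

1

Build the Lagrange basis polynomials:
L_0(u) = (u + 3)u(u - 3)(u - 4) / [224] = (1/224)u^4 - (1/56)u^3 - (9/224)u^2 + (9/56)u
L_1(u) = (u + 4)u(u - 3)(u - 4) / [-126] = -(1/126)u^4 + (1/42)u^3 + (8/63)u^2 - (8/21)u
L_2(u) = (u + 4)(u + 3)(u - 3)(u - 4) / [144] = (1/144)u^4 - (25/144)u^2 + 1
L_3(u) = (u + 4)(u + 3)u(u - 4) / [-126] = -(1/126)u^4 - (1/42)u^3 + (8/63)u^2 + (8/21)u
L_4(u) = (u + 4)(u + 3)u(u - 3) / [224] = (1/224)u^4 + (1/56)u^3 - (9/224)u^2 - (9/56)u
p(u) = (-247)·L_0 + (-78)·L_1 + (-3)·L_2 + (-72)·L_3 + (-239)·L_4
Only the coefficient of u^2 is needed; take it from each L_i and combine:
(-247)·(-9/224) + (-78)·(8/63) + (-3)·(-25/144) + (-72)·(8/63) + (-239)·(-9/224) = 1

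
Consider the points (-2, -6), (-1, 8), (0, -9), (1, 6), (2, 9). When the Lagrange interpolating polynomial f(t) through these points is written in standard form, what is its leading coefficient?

The leading coefficient equals the top divided difference f[-2,-1,0,1,2].
f[-2,-1] = (8 - (-6)) / (-1 - (-2)) = 14
f[-1,0] = (-9 - 8) / (0 - (-1)) = -17
f[0,1] = (6 - (-9)) / (1 - 0) = 15
f[1,2] = (9 - 6) / (2 - 1) = 3
f[-2,-1,0] = (-17 - 14) / (0 - (-2)) = -31/2
f[-1,0,1] = (15 - (-17)) / (1 - (-1)) = 16
f[0,1,2] = (3 - 15) / (2 - 0) = -6
f[-2,-1,0,1] = (16 - (-31/2)) / (1 - (-2)) = 21/2
f[-1,0,1,2] = (-6 - 16) / (2 - (-1)) = -22/3
f[-2,-1,0,1,2] = (-22/3 - 21/2) / (2 - (-2)) = -107/24

-107/24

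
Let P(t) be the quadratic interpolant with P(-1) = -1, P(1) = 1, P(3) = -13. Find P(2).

L_0(2) = (1)·(-1)/[(-2)·(-4)] = -1/8
L_1(2) = (3)·(-1)/[(2)·(-2)] = 3/4
L_2(2) = (3)·(1)/[(4)·(2)] = 3/8
Sum: (-1)·(-1/8) + 1·(3/4) + (-13)·(3/8) = -4

-4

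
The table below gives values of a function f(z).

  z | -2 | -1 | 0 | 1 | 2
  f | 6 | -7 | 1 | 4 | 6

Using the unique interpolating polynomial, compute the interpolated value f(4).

173

Using Newton's divided-difference form:
f[-2,-1] = (-7 - 6) / (-1 - (-2)) = -13
f[-1,0] = (1 - (-7)) / (0 - (-1)) = 8
f[0,1] = (4 - 1) / (1 - 0) = 3
f[1,2] = (6 - 4) / (2 - 1) = 2
f[-2,-1,0] = (8 - (-13)) / (0 - (-2)) = 21/2
f[-1,0,1] = (3 - 8) / (1 - (-1)) = -5/2
f[0,1,2] = (2 - 3) / (2 - 0) = -1/2
f[-2,-1,0,1] = (-5/2 - 21/2) / (1 - (-2)) = -13/3
f[-1,0,1,2] = (-1/2 - (-5/2)) / (2 - (-1)) = 2/3
f[-2,-1,0,1,2] = (2/3 - (-13/3)) / (2 - (-2)) = 5/4
f(4) = 6 + (-13)·(6) + (21/2)·(6)·(5) + (-13/3)·(6)·(5)·(4) + (5/4)·(6)·(5)·(4)·(3) = 173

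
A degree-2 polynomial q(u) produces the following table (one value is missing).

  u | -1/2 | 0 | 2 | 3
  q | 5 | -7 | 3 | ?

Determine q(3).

214/5

The 3 known values determine q uniquely (degree ≤ 2).
L_0(3) = (3)·(1)/[(-1/2)·(-5/2)] = 12/5
L_1(3) = (7/2)·(1)/[(1/2)·(-2)] = -7/2
L_2(3) = (7/2)·(3)/[(5/2)·(2)] = 21/10
Sum: 5·(12/5) + (-7)·(-7/2) + 3·(21/10) = 214/5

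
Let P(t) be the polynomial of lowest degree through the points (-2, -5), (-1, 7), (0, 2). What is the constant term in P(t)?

L_0(t) = (t + 1)t / [2] = (1/2)t^2 + (1/2)t
L_1(t) = (t + 2)t / [-1] = -t^2 - 2t
L_2(t) = (t + 2)(t + 1) / [2] = (1/2)t^2 + (3/2)t + 1
P(t) = (-5)·L_0 + 7·L_1 + 2·L_2
Only the constant term is needed; take it from each L_i and combine:
(-5)·(0) + 7·(0) + 2·(1) = 2

2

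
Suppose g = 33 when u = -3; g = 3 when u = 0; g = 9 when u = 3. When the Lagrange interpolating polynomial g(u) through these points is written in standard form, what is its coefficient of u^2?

The leading coefficient equals the top divided difference g[-3,0,3].
g[-3,0] = (3 - 33) / (0 - (-3)) = -10
g[0,3] = (9 - 3) / (3 - 0) = 2
g[-3,0,3] = (2 - (-10)) / (3 - (-3)) = 2

2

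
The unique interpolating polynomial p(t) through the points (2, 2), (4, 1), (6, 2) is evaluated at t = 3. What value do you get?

L_0(3) = (-1)·(-3)/[(-2)·(-4)] = 3/8
L_1(3) = (1)·(-3)/[(2)·(-2)] = 3/4
L_2(3) = (1)·(-1)/[(4)·(2)] = -1/8
Sum: 2·(3/8) + 1·(3/4) + 2·(-1/8) = 5/4

5/4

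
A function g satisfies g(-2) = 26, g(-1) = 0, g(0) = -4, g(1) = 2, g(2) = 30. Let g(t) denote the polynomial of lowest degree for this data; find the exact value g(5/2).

1001/16

Evaluate each Lagrange basis at t = 5/2:
L_0(5/2) = (7/2)·(5/2)·(3/2)·(1/2)/[(-1)·(-2)·(-3)·(-4)] = 35/128
L_1(5/2) = (9/2)·(5/2)·(3/2)·(1/2)/[(1)·(-1)·(-2)·(-3)] = -45/32
L_2(5/2) = (9/2)·(7/2)·(3/2)·(1/2)/[(2)·(1)·(-1)·(-2)] = 189/64
L_3(5/2) = (9/2)·(7/2)·(5/2)·(1/2)/[(3)·(2)·(1)·(-1)] = -105/32
L_4(5/2) = (9/2)·(7/2)·(5/2)·(3/2)/[(4)·(3)·(2)·(1)] = 315/128
Sum: 26·(35/128) + 0 + (-4)·(189/64) + 2·(-105/32) + 30·(315/128) = 1001/16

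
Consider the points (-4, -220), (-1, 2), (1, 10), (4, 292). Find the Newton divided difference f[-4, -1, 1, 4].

f[-4,-1] = (2 - (-220)) / (-1 - (-4)) = 74
f[-1,1] = (10 - 2) / (1 - (-1)) = 4
f[1,4] = (292 - 10) / (4 - 1) = 94
f[-4,-1,1] = (4 - 74) / (1 - (-4)) = -14
f[-1,1,4] = (94 - 4) / (4 - (-1)) = 18
f[-4,-1,1,4] = (18 - (-14)) / (4 - (-4)) = 4

4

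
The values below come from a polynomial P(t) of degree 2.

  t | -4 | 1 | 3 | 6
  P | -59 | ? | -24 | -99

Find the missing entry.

-4

The 3 known values determine P uniquely (degree ≤ 2).
L_0(1) = (-2)·(-5)/[(-7)·(-10)] = 1/7
L_1(1) = (5)·(-5)/[(7)·(-3)] = 25/21
L_2(1) = (5)·(-2)/[(10)·(3)] = -1/3
Sum: (-59)·(1/7) + (-24)·(25/21) + (-99)·(-1/3) = -4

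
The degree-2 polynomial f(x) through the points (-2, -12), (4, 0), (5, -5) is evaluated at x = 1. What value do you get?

Evaluate each Lagrange basis at x = 1:
L_0(1) = (-3)·(-4)/[(-6)·(-7)] = 2/7
L_1(1) = (3)·(-4)/[(6)·(-1)] = 2
L_2(1) = (3)·(-3)/[(7)·(1)] = -9/7
Sum: (-12)·(2/7) + 0 + (-5)·(-9/7) = 3

3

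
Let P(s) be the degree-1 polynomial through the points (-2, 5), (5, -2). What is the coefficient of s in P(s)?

Build the Lagrange basis polynomials:
L_0(s) = (s - 5) / [-7] = -(1/7)s + 5/7
L_1(s) = (s + 2) / [7] = (1/7)s + 2/7
P(s) = 5·L_0 + (-2)·L_1
Only the coefficient of s is needed; take it from each L_i and combine:
5·(-1/7) + (-2)·(1/7) = -1

-1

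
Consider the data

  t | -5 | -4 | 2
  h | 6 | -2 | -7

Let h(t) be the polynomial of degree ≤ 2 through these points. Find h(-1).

Evaluate each Lagrange basis at t = -1:
L_0(-1) = (3)·(-3)/[(-1)·(-7)] = -9/7
L_1(-1) = (4)·(-3)/[(1)·(-6)] = 2
L_2(-1) = (4)·(3)/[(7)·(6)] = 2/7
Sum: 6·(-9/7) + (-2)·(2) + (-7)·(2/7) = -96/7

-96/7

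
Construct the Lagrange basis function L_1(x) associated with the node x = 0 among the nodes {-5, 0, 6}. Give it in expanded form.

L_1(x) = -(1/30)x^2 + (1/30)x + 1

L_1(x) = (x + 5)(x - 6) / [(5)·(-6)]
       = (x^2 - x - 30) / (-30)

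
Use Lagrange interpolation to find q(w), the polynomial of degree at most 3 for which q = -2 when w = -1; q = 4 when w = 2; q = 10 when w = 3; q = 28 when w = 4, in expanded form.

Build the Lagrange basis polynomials:
L_0(w) = (w - 2)(w - 3)(w - 4) / [-60] = -(1/60)w^3 + (3/20)w^2 - (13/30)w + 2/5
L_1(w) = (w + 1)(w - 3)(w - 4) / [6] = (1/6)w^3 - w^2 + (5/6)w + 2
L_2(w) = (w + 1)(w - 2)(w - 4) / [-4] = -(1/4)w^3 + (5/4)w^2 - (1/2)w - 2
L_3(w) = (w + 1)(w - 2)(w - 3) / [10] = (1/10)w^3 - (2/5)w^2 + (1/10)w + 3/5
q(w) = (-2)·L_0 + 4·L_1 + 10·L_2 + 28·L_3
  (-2)·L_0(w) = (1/30)w^3 - (3/10)w^2 + (13/15)w - 4/5
  4·L_1(w) = (2/3)w^3 - 4w^2 + (10/3)w + 8
  10·L_2(w) = -(5/2)w^3 + (25/2)w^2 - 5w - 20
  28·L_3(w) = (14/5)w^3 - (56/5)w^2 + (14/5)w + 84/5
Adding term by term: w^3 - 3w^2 + 2w + 4

q(w) = w^3 - 3w^2 + 2w + 4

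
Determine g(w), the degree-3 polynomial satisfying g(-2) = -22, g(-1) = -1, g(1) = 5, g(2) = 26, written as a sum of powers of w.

L_0(w) = (w + 1)(w - 1)(w - 2) / [-12] = -(1/12)w^3 + (1/6)w^2 + (1/12)w - 1/6
L_1(w) = (w + 2)(w - 1)(w - 2) / [6] = (1/6)w^3 - (1/6)w^2 - (2/3)w + 2/3
L_2(w) = (w + 2)(w + 1)(w - 2) / [-6] = -(1/6)w^3 - (1/6)w^2 + (2/3)w + 2/3
L_3(w) = (w + 2)(w + 1)(w - 1) / [12] = (1/12)w^3 + (1/6)w^2 - (1/12)w - 1/6
g(w) = (-22)·L_0 + (-1)·L_1 + 5·L_2 + 26·L_3
  (-22)·L_0(w) = (11/6)w^3 - (11/3)w^2 - (11/6)w + 11/3
  (-1)·L_1(w) = -(1/6)w^3 + (1/6)w^2 + (2/3)w - 2/3
  5·L_2(w) = -(5/6)w^3 - (5/6)w^2 + (10/3)w + 10/3
  26·L_3(w) = (13/6)w^3 + (13/3)w^2 - (13/6)w - 13/3
Adding term by term: 3w^3 + 2

g(w) = 3w^3 + 2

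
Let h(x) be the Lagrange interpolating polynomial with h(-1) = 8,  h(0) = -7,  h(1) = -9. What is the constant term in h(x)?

L_0(x) = x(x - 1) / [2] = (1/2)x^2 - (1/2)x
L_1(x) = (x + 1)(x - 1) / [-1] = -x^2 + 1
L_2(x) = (x + 1)x / [2] = (1/2)x^2 + (1/2)x
h(x) = 8·L_0 + (-7)·L_1 + (-9)·L_2
Only the constant term is needed; take it from each L_i and combine:
8·(0) + (-7)·(1) + (-9)·(0) = -7

-7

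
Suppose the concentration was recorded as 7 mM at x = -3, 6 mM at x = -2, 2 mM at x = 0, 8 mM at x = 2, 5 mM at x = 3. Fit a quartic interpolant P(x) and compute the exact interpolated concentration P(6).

-838/5

Using Newton's divided-difference form:
P[-3,-2] = (6 - 7) / (-2 - (-3)) = -1
P[-2,0] = (2 - 6) / (0 - (-2)) = -2
P[0,2] = (8 - 2) / (2 - 0) = 3
P[2,3] = (5 - 8) / (3 - 2) = -3
P[-3,-2,0] = (-2 - (-1)) / (0 - (-3)) = -1/3
P[-2,0,2] = (3 - (-2)) / (2 - (-2)) = 5/4
P[0,2,3] = (-3 - 3) / (3 - 0) = -2
P[-3,-2,0,2] = (5/4 - (-1/3)) / (2 - (-3)) = 19/60
P[-2,0,2,3] = (-2 - 5/4) / (3 - (-2)) = -13/20
P[-3,-2,0,2,3] = (-13/20 - 19/60) / (3 - (-3)) = -29/180
P(6) = 7 + (-1)·(9) + (-1/3)·(9)·(8) + (19/60)·(9)·(8)·(6) + (-29/180)·(9)·(8)·(6)·(4) = -838/5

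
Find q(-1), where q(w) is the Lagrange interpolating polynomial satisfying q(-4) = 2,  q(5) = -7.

Evaluate each Lagrange basis at w = -1:
L_0(-1) = (-6)/[(-9)] = 2/3
L_1(-1) = (3)/[(9)] = 1/3
Sum: 2·(2/3) + (-7)·(1/3) = -1

-1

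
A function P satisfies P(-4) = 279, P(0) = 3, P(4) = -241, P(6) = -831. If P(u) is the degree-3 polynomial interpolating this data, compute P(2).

L_0(2) = (2)·(-2)·(-4)/[(-4)·(-8)·(-10)] = -1/20
L_1(2) = (6)·(-2)·(-4)/[(4)·(-4)·(-6)] = 1/2
L_2(2) = (6)·(2)·(-4)/[(8)·(4)·(-2)] = 3/4
L_3(2) = (6)·(2)·(-2)/[(10)·(6)·(2)] = -1/5
Sum: 279·(-1/20) + 3·(1/2) + (-241)·(3/4) + (-831)·(-1/5) = -27

-27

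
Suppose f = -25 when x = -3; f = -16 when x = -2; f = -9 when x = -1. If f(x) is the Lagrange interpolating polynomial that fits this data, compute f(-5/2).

L_0(-5/2) = (-1/2)·(-3/2)/[(-1)·(-2)] = 3/8
L_1(-5/2) = (1/2)·(-3/2)/[(1)·(-1)] = 3/4
L_2(-5/2) = (1/2)·(-1/2)/[(2)·(1)] = -1/8
Sum: (-25)·(3/8) + (-16)·(3/4) + (-9)·(-1/8) = -81/4

-81/4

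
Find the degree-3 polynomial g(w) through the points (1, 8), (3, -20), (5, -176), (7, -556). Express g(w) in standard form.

g(w) = -2w^3 + 2w^2 + 4w + 4

Newton's divided differences:
g[1,3] = (-20 - 8) / (3 - 1) = -14
g[3,5] = (-176 - (-20)) / (5 - 3) = -78
g[5,7] = (-556 - (-176)) / (7 - 5) = -190
g[1,3,5] = (-78 - (-14)) / (5 - 1) = -16
g[3,5,7] = (-190 - (-78)) / (7 - 3) = -28
g[1,3,5,7] = (-28 - (-16)) / (7 - 1) = -2
g(w) = 8 + (-14)·(w - 1) + (-16)·(w - 1)(w - 3) + (-2)·(w - 1)(w - 3)(w - 5)
Expanding: g(w) = -2w^3 + 2w^2 + 4w + 4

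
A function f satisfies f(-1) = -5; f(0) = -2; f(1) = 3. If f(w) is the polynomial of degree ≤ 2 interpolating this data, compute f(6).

58

Using Newton's divided-difference form:
f[-1,0] = (-2 - (-5)) / (0 - (-1)) = 3
f[0,1] = (3 - (-2)) / (1 - 0) = 5
f[-1,0,1] = (5 - 3) / (1 - (-1)) = 1
f(6) = -5 + 3·(7) + 1·(7)·(6) = 58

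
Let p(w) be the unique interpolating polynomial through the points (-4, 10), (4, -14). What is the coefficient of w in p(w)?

-3

L_0(w) = (w - 4) / [-8] = -(1/8)w + 1/2
L_1(w) = (w + 4) / [8] = (1/8)w + 1/2
p(w) = 10·L_0 + (-14)·L_1
Only the coefficient of w is needed; take it from each L_i and combine:
10·(-1/8) + (-14)·(1/8) = -3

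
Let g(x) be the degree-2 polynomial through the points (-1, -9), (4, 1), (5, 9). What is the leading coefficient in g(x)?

1

The leading coefficient equals the top divided difference g[-1,4,5].
g[-1,4] = (1 - (-9)) / (4 - (-1)) = 2
g[4,5] = (9 - 1) / (5 - 4) = 8
g[-1,4,5] = (8 - 2) / (5 - (-1)) = 1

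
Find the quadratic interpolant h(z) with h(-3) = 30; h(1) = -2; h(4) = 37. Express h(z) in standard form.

h(z) = 3z^2 - 2z - 3

Build the Lagrange basis polynomials:
L_0(z) = (z - 1)(z - 4) / [28] = (1/28)z^2 - (5/28)z + 1/7
L_1(z) = (z + 3)(z - 4) / [-12] = -(1/12)z^2 + (1/12)z + 1
L_2(z) = (z + 3)(z - 1) / [21] = (1/21)z^2 + (2/21)z - 1/7
h(z) = 30·L_0 + (-2)·L_1 + 37·L_2
  30·L_0(z) = (15/14)z^2 - (75/14)z + 30/7
  (-2)·L_1(z) = (1/6)z^2 - (1/6)z - 2
  37·L_2(z) = (37/21)z^2 + (74/21)z - 37/7
Adding term by term: 3z^2 - 2z - 3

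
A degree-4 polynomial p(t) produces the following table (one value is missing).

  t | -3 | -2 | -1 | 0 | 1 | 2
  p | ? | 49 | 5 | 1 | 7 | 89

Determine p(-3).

259

The 5 known values determine p uniquely (degree ≤ 4).
L_0(-3) = (-2)·(-3)·(-4)·(-5)/[(-1)·(-2)·(-3)·(-4)] = 5
L_1(-3) = (-1)·(-3)·(-4)·(-5)/[(1)·(-1)·(-2)·(-3)] = -10
L_2(-3) = (-1)·(-2)·(-4)·(-5)/[(2)·(1)·(-1)·(-2)] = 10
L_3(-3) = (-1)·(-2)·(-3)·(-5)/[(3)·(2)·(1)·(-1)] = -5
L_4(-3) = (-1)·(-2)·(-3)·(-4)/[(4)·(3)·(2)·(1)] = 1
Sum: 49·(5) + 5·(-10) + 1·(10) + 7·(-5) + 89·(1) = 259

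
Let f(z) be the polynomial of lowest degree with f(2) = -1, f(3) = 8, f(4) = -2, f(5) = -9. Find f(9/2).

Evaluate each Lagrange basis at z = 9/2:
L_0(9/2) = (3/2)·(1/2)·(-1/2)/[(-1)·(-2)·(-3)] = 1/16
L_1(9/2) = (5/2)·(1/2)·(-1/2)/[(1)·(-1)·(-2)] = -5/16
L_2(9/2) = (5/2)·(3/2)·(-1/2)/[(2)·(1)·(-1)] = 15/16
L_3(9/2) = (5/2)·(3/2)·(1/2)/[(3)·(2)·(1)] = 5/16
Sum: (-1)·(1/16) + 8·(-5/16) + (-2)·(15/16) + (-9)·(5/16) = -29/4

-29/4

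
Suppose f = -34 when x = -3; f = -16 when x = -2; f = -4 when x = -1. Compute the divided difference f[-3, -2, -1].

-3

f[-3,-2] = (-16 - (-34)) / (-2 - (-3)) = 18
f[-2,-1] = (-4 - (-16)) / (-1 - (-2)) = 12
f[-3,-2,-1] = (12 - 18) / (-1 - (-3)) = -3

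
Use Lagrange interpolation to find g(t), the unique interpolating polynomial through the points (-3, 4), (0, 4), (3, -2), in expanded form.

g(t) = -(1/3)t^2 - t + 4

L_0(t) = t(t - 3) / [18] = (1/18)t^2 - (1/6)t
L_1(t) = (t + 3)(t - 3) / [-9] = -(1/9)t^2 + 1
L_2(t) = (t + 3)t / [18] = (1/18)t^2 + (1/6)t
g(t) = 4·L_0 + 4·L_1 + (-2)·L_2
  4·L_0(t) = (2/9)t^2 - (2/3)t
  4·L_1(t) = -(4/9)t^2 + 4
  (-2)·L_2(t) = -(1/9)t^2 - (1/3)t
Adding term by term: -(1/3)t^2 - t + 4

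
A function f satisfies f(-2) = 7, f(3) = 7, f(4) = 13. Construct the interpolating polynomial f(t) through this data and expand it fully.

Build the Lagrange basis polynomials:
L_0(t) = (t - 3)(t - 4) / [30] = (1/30)t^2 - (7/30)t + 2/5
L_1(t) = (t + 2)(t - 4) / [-5] = -(1/5)t^2 + (2/5)t + 8/5
L_2(t) = (t + 2)(t - 3) / [6] = (1/6)t^2 - (1/6)t - 1
f(t) = 7·L_0 + 7·L_1 + 13·L_2
  7·L_0(t) = (7/30)t^2 - (49/30)t + 14/5
  7·L_1(t) = -(7/5)t^2 + (14/5)t + 56/5
  13·L_2(t) = (13/6)t^2 - (13/6)t - 13
Adding term by term: t^2 - t + 1

f(t) = t^2 - t + 1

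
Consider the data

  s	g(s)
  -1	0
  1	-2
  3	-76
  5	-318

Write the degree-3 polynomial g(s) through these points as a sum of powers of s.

g(s) = -2s^3 - 3s^2 + s + 2

Newton's divided differences:
g[-1,1] = (-2 - 0) / (1 - (-1)) = -1
g[1,3] = (-76 - (-2)) / (3 - 1) = -37
g[3,5] = (-318 - (-76)) / (5 - 3) = -121
g[-1,1,3] = (-37 - (-1)) / (3 - (-1)) = -9
g[1,3,5] = (-121 - (-37)) / (5 - 1) = -21
g[-1,1,3,5] = (-21 - (-9)) / (5 - (-1)) = -2
g(s) = (-1)·(s + 1) + (-9)·(s + 1)(s - 1) + (-2)·(s + 1)(s - 1)(s - 3)
Expanding: g(s) = -2s^3 - 3s^2 + s + 2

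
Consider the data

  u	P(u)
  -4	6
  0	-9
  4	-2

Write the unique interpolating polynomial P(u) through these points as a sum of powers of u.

Build the Lagrange basis polynomials:
L_0(u) = u(u - 4) / [32] = (1/32)u^2 - (1/8)u
L_1(u) = (u + 4)(u - 4) / [-16] = -(1/16)u^2 + 1
L_2(u) = (u + 4)u / [32] = (1/32)u^2 + (1/8)u
P(u) = 6·L_0 + (-9)·L_1 + (-2)·L_2
  6·L_0(u) = (3/16)u^2 - (3/4)u
  (-9)·L_1(u) = (9/16)u^2 - 9
  (-2)·L_2(u) = -(1/16)u^2 - (1/4)u
Adding term by term: (11/16)u^2 - u - 9

P(u) = (11/16)u^2 - u - 9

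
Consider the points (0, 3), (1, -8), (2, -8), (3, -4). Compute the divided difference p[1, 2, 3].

p[1,2] = (-8 - (-8)) / (2 - 1) = 0
p[2,3] = (-4 - (-8)) / (3 - 2) = 4
p[1,2,3] = (4 - 0) / (3 - 1) = 2

2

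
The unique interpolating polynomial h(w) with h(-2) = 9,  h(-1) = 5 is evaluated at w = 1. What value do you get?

-3

Evaluate each Lagrange basis at w = 1:
L_0(1) = (2)/[(-1)] = -2
L_1(1) = (3)/[(1)] = 3
Sum: 9·(-2) + 5·(3) = -3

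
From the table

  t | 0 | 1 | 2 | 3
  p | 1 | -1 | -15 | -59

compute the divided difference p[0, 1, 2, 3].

p[0,1] = (-1 - 1) / (1 - 0) = -2
p[1,2] = (-15 - (-1)) / (2 - 1) = -14
p[2,3] = (-59 - (-15)) / (3 - 2) = -44
p[0,1,2] = (-14 - (-2)) / (2 - 0) = -6
p[1,2,3] = (-44 - (-14)) / (3 - 1) = -15
p[0,1,2,3] = (-15 - (-6)) / (3 - 0) = -3

-3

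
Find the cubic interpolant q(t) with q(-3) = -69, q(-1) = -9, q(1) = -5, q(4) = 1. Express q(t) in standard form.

Build the Lagrange basis polynomials:
L_0(t) = (t + 1)(t - 1)(t - 4) / [-56] = -(1/56)t^3 + (1/14)t^2 + (1/56)t - 1/14
L_1(t) = (t + 3)(t - 1)(t - 4) / [20] = (1/20)t^3 - (1/10)t^2 - (11/20)t + 3/5
L_2(t) = (t + 3)(t + 1)(t - 4) / [-24] = -(1/24)t^3 + (13/24)t + 1/2
L_3(t) = (t + 3)(t + 1)(t - 1) / [105] = (1/105)t^3 + (1/35)t^2 - (1/105)t - 1/35
q(t) = (-69)·L_0 + (-9)·L_1 + (-5)·L_2 + 1·L_3
  (-69)·L_0(t) = (69/56)t^3 - (69/14)t^2 - (69/56)t + 69/14
  (-9)·L_1(t) = -(9/20)t^3 + (9/10)t^2 + (99/20)t - 27/5
  (-5)·L_2(t) = (5/24)t^3 - (65/24)t - 5/2
  1·L_3(t) = (1/105)t^3 + (1/35)t^2 - (1/105)t - 1/35
Adding term by term: t^3 - 4t^2 + t - 3

q(t) = t^3 - 4t^2 + t - 3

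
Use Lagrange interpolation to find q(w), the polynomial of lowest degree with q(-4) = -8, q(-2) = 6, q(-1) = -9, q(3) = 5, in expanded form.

q(w) = (331/210)w^3 + (37/10)w^2 - (224/15)w - 912/35

Build the Lagrange basis polynomials:
L_0(w) = (w + 2)(w + 1)(w - 3) / [-42] = -(1/42)w^3 + (1/6)w + 1/7
L_1(w) = (w + 4)(w + 1)(w - 3) / [10] = (1/10)w^3 + (1/5)w^2 - (11/10)w - 6/5
L_2(w) = (w + 4)(w + 2)(w - 3) / [-12] = -(1/12)w^3 - (1/4)w^2 + (5/6)w + 2
L_3(w) = (w + 4)(w + 2)(w + 1) / [140] = (1/140)w^3 + (1/20)w^2 + (1/10)w + 2/35
q(w) = (-8)·L_0 + 6·L_1 + (-9)·L_2 + 5·L_3
  (-8)·L_0(w) = (4/21)w^3 - (4/3)w - 8/7
  6·L_1(w) = (3/5)w^3 + (6/5)w^2 - (33/5)w - 36/5
  (-9)·L_2(w) = (3/4)w^3 + (9/4)w^2 - (15/2)w - 18
  5·L_3(w) = (1/28)w^3 + (1/4)w^2 + (1/2)w + 2/7
Adding term by term: (331/210)w^3 + (37/10)w^2 - (224/15)w - 912/35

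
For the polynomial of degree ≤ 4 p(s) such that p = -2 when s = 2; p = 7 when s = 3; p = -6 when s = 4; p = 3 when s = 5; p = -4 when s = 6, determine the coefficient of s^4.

Build the Lagrange basis polynomials:
L_0(s) = (s - 3)(s - 4)(s - 5)(s - 6) / [24] = (1/24)s^4 - (3/4)s^3 + (119/24)s^2 - (57/4)s + 15
L_1(s) = (s - 2)(s - 4)(s - 5)(s - 6) / [-6] = -(1/6)s^4 + (17/6)s^3 - (52/3)s^2 + (134/3)s - 40
L_2(s) = (s - 2)(s - 3)(s - 5)(s - 6) / [4] = (1/4)s^4 - 4s^3 + (91/4)s^2 - 54s + 45
L_3(s) = (s - 2)(s - 3)(s - 4)(s - 6) / [-6] = -(1/6)s^4 + (5/2)s^3 - (40/3)s^2 + 30s - 24
L_4(s) = (s - 2)(s - 3)(s - 4)(s - 5) / [24] = (1/24)s^4 - (7/12)s^3 + (71/24)s^2 - (77/12)s + 5
p(s) = (-2)·L_0 + 7·L_1 + (-6)·L_2 + 3·L_3 + (-4)·L_4
Only the coefficient of s^4 is needed; take it from each L_i and combine:
(-2)·(1/24) + 7·(-1/6) + (-6)·(1/4) + 3·(-1/6) + (-4)·(1/24) = -41/12

-41/12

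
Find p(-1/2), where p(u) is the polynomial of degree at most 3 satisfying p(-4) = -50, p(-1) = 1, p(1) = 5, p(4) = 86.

L_0(-1/2) = (1/2)·(-3/2)·(-9/2)/[(-3)·(-5)·(-8)] = -9/320
L_1(-1/2) = (7/2)·(-3/2)·(-9/2)/[(3)·(-2)·(-5)] = 63/80
L_2(-1/2) = (7/2)·(1/2)·(-9/2)/[(5)·(2)·(-3)] = 21/80
L_3(-1/2) = (7/2)·(1/2)·(-3/2)/[(8)·(5)·(3)] = -7/320
Sum: (-50)·(-9/320) + 1·(63/80) + 5·(21/80) + 86·(-7/320) = 13/8

13/8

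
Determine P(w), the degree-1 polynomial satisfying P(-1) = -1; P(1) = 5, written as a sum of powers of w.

Build the Lagrange basis polynomials:
L_0(w) = (w - 1) / [-2] = -(1/2)w + 1/2
L_1(w) = (w + 1) / [2] = (1/2)w + 1/2
P(w) = (-1)·L_0 + 5·L_1
  (-1)·L_0(w) = (1/2)w - 1/2
  5·L_1(w) = (5/2)w + 5/2
Adding term by term: 3w + 2

P(w) = 3w + 2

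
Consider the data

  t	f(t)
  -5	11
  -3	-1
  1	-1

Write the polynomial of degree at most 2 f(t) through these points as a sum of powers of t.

Newton's divided differences:
f[-5,-3] = (-1 - 11) / (-3 - (-5)) = -6
f[-3,1] = (-1 - (-1)) / (1 - (-3)) = 0
f[-5,-3,1] = (0 - (-6)) / (1 - (-5)) = 1
f(t) = 11 + (-6)·(t + 5) + 1·(t + 5)(t + 3)
Expanding: f(t) = t^2 + 2t - 4

f(t) = t^2 + 2t - 4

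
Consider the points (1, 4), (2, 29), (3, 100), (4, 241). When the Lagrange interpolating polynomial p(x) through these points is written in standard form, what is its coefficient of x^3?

4

The leading coefficient equals the top divided difference p[1,2,3,4].
p[1,2] = (29 - 4) / (2 - 1) = 25
p[2,3] = (100 - 29) / (3 - 2) = 71
p[3,4] = (241 - 100) / (4 - 3) = 141
p[1,2,3] = (71 - 25) / (3 - 1) = 23
p[2,3,4] = (141 - 71) / (4 - 2) = 35
p[1,2,3,4] = (35 - 23) / (4 - 1) = 4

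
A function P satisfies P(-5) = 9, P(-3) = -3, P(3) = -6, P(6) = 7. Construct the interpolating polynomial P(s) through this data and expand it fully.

Build the Lagrange basis polynomials:
L_0(s) = (s + 3)(s - 3)(s - 6) / [-176] = -(1/176)s^3 + (3/88)s^2 + (9/176)s - 27/88
L_1(s) = (s + 5)(s - 3)(s - 6) / [108] = (1/108)s^3 - (1/27)s^2 - (1/4)s + 5/6
L_2(s) = (s + 5)(s + 3)(s - 6) / [-144] = -(1/144)s^3 - (1/72)s^2 + (11/48)s + 5/8
L_3(s) = (s + 5)(s + 3)(s - 3) / [297] = (1/297)s^3 + (5/297)s^2 - (1/33)s - 5/33
P(s) = 9·L_0 + (-3)·L_1 + (-6)·L_2 + 7·L_3
  9·L_0(s) = -(9/176)s^3 + (27/88)s^2 + (81/176)s - 243/88
  (-3)·L_1(s) = -(1/36)s^3 + (1/9)s^2 + (3/4)s - 5/2
  (-6)·L_2(s) = (1/24)s^3 + (1/12)s^2 - (11/8)s - 15/4
  7·L_3(s) = (7/297)s^3 + (35/297)s^2 - (7/33)s - 35/33
Adding term by term: -(65/4752)s^3 + (1471/2376)s^2 - (199/528)s - 2659/264

P(s) = -(65/4752)s^3 + (1471/2376)s^2 - (199/528)s - 2659/264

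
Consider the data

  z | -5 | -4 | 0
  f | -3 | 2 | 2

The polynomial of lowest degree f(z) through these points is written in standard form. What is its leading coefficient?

The leading coefficient equals the top divided difference f[-5,-4,0].
f[-5,-4] = (2 - (-3)) / (-4 - (-5)) = 5
f[-4,0] = (2 - 2) / (0 - (-4)) = 0
f[-5,-4,0] = (0 - 5) / (0 - (-5)) = -1

-1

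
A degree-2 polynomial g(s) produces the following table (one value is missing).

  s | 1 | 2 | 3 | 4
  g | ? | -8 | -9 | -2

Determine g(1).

The 3 known values determine g uniquely (degree ≤ 2).
L_0(1) = (-2)·(-3)/[(-1)·(-2)] = 3
L_1(1) = (-1)·(-3)/[(1)·(-1)] = -3
L_2(1) = (-1)·(-2)/[(2)·(1)] = 1
Sum: (-8)·(3) + (-9)·(-3) + (-2)·(1) = 1

1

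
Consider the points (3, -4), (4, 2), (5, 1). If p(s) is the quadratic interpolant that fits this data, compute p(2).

-17

Evaluate each Lagrange basis at s = 2:
L_0(2) = (-2)·(-3)/[(-1)·(-2)] = 3
L_1(2) = (-1)·(-3)/[(1)·(-1)] = -3
L_2(2) = (-1)·(-2)/[(2)·(1)] = 1
Sum: (-4)·(3) + 2·(-3) + 1·(1) = -17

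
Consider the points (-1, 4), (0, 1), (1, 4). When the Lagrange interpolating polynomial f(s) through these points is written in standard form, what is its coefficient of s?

0

L_0(s) = s(s - 1) / [2] = (1/2)s^2 - (1/2)s
L_1(s) = (s + 1)(s - 1) / [-1] = -s^2 + 1
L_2(s) = (s + 1)s / [2] = (1/2)s^2 + (1/2)s
f(s) = 4·L_0 + 1·L_1 + 4·L_2
Only the coefficient of s is needed; take it from each L_i and combine:
4·(-1/2) + 1·(0) + 4·(1/2) = 0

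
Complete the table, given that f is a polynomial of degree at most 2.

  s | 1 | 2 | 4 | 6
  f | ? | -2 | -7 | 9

67/8

The 3 known values determine f uniquely (degree ≤ 2).
L_0(1) = (-3)·(-5)/[(-2)·(-4)] = 15/8
L_1(1) = (-1)·(-5)/[(2)·(-2)] = -5/4
L_2(1) = (-1)·(-3)/[(4)·(2)] = 3/8
Sum: (-2)·(15/8) + (-7)·(-5/4) + 9·(3/8) = 67/8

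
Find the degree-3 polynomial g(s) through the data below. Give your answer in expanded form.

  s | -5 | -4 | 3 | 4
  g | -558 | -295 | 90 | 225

Newton's divided differences:
g[-5,-4] = (-295 - (-558)) / (-4 - (-5)) = 263
g[-4,3] = (90 - (-295)) / (3 - (-4)) = 55
g[3,4] = (225 - 90) / (4 - 3) = 135
g[-5,-4,3] = (55 - 263) / (3 - (-5)) = -26
g[-4,3,4] = (135 - 55) / (4 - (-4)) = 10
g[-5,-4,3,4] = (10 - (-26)) / (4 - (-5)) = 4
g(s) = -558 + 263·(s + 5) + (-26)·(s + 5)(s + 4) + 4·(s + 5)(s + 4)(s - 3)
Expanding: g(s) = 4s^3 - 2s^2 + s - 3

g(s) = 4s^3 - 2s^2 + s - 3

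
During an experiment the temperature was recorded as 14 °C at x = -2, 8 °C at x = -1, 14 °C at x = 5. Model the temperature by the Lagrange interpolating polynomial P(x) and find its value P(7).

32

Evaluate each Lagrange basis at x = 7:
L_0(7) = (8)·(2)/[(-1)·(-7)] = 16/7
L_1(7) = (9)·(2)/[(1)·(-6)] = -3
L_2(7) = (9)·(8)/[(7)·(6)] = 12/7
Sum: 14·(16/7) + 8·(-3) + 14·(12/7) = 32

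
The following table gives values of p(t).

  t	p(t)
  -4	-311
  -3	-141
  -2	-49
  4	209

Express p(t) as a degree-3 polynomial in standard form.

Newton's divided differences:
p[-4,-3] = (-141 - (-311)) / (-3 - (-4)) = 170
p[-3,-2] = (-49 - (-141)) / (-2 - (-3)) = 92
p[-2,4] = (209 - (-49)) / (4 - (-2)) = 43
p[-4,-3,-2] = (92 - 170) / (-2 - (-4)) = -39
p[-3,-2,4] = (43 - 92) / (4 - (-3)) = -7
p[-4,-3,-2,4] = (-7 - (-39)) / (4 - (-4)) = 4
p(t) = -311 + 170·(t + 4) + (-39)·(t + 4)(t + 3) + 4·(t + 4)(t + 3)(t + 2)
Expanding: p(t) = 4t^3 - 3t^2 + t - 3

p(t) = 4t^3 - 3t^2 + t - 3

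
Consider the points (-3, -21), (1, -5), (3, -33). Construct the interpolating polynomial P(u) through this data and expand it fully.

L_0(u) = (u - 1)(u - 3) / [24] = (1/24)u^2 - (1/6)u + 1/8
L_1(u) = (u + 3)(u - 3) / [-8] = -(1/8)u^2 + 9/8
L_2(u) = (u + 3)(u - 1) / [12] = (1/12)u^2 + (1/6)u - 1/4
P(u) = (-21)·L_0 + (-5)·L_1 + (-33)·L_2
  (-21)·L_0(u) = -(7/8)u^2 + (7/2)u - 21/8
  (-5)·L_1(u) = (5/8)u^2 - 45/8
  (-33)·L_2(u) = -(11/4)u^2 - (11/2)u + 33/4
Adding term by term: -3u^2 - 2u

P(u) = -3u^2 - 2u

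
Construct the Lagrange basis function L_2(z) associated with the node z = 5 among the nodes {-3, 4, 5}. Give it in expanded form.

L_2(z) = (1/8)z^2 - (1/8)z - 3/2

L_2(z) = (z + 3)(z - 4) / [(8)·(1)]
       = (z^2 - z - 12) / (8)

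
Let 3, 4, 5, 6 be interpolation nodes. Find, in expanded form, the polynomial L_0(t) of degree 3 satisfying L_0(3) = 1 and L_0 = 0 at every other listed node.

L_0(t) = (t - 4)(t - 5)(t - 6) / [(-1)·(-2)·(-3)]
       = (t^3 - 15t^2 + 74t - 120) / (-6)

L_0(t) = -(1/6)t^3 + (5/2)t^2 - (37/3)t + 20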